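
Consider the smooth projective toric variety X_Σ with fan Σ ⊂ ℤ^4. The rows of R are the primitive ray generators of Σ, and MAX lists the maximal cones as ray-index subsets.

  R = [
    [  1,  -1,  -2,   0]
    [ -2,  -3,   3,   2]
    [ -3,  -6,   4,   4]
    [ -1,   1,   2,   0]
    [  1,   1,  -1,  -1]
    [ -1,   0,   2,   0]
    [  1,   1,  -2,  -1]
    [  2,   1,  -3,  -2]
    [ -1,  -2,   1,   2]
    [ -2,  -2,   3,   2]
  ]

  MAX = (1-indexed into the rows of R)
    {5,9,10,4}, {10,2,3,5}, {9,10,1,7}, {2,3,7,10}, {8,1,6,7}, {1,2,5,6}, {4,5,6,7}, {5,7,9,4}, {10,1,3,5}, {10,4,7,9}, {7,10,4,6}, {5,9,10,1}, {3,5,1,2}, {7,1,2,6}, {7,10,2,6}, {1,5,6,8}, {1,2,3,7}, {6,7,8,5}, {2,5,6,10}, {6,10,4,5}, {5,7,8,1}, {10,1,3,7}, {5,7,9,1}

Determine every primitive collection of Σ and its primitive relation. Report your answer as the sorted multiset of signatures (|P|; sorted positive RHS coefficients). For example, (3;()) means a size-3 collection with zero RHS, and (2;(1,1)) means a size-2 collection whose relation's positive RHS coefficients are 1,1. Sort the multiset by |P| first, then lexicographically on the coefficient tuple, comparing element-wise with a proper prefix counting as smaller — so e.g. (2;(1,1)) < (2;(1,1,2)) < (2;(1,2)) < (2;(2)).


18 minimal non-faces of Δ(Σ) (on 10 rays):

  P = {1,4}:  v_{1} + v_{4} = 0  →  sig = (2;())
  P = {6,9}:  v_{6} + v_{9} = v_{10}  →  sig = (2;(1))
  P = {8,9}:  v_{8} + v_{9} = v_{1}  →  sig = (2;(1))
  P = {2,4}:  v_{2} + v_{4} = v_{6} + v_{10}  →  sig = (2;(1,1))
  P = {3,4}:  v_{3} + v_{4} = v_{2} + v_{10}  →  sig = (2;(1,1))
  P = {8,10}:  v_{8} + v_{10} = v_{1} + v_{6}  →  sig = (2;(1,1))
  P = {4,8}:  v_{4} + v_{8} = v_{5} + v_{6} + v_{7}  →  sig = (2;(1,1,1))
  P = {3,8}:  v_{3} + v_{8} = 2·v_{1} + v_{2} + v_{6}  →  sig = (2;(1,1,2))
  P = {2,9}:  v_{2} + v_{9} = v_{1} + 2·v_{10}  →  sig = (2;(1,2))
  P = {3,6}:  v_{3} + v_{6} = 2·v_{2}  →  sig = (2;(2))
  P = {2,8}:  v_{2} + v_{8} = 2·v_{1} + 2·v_{6}  →  sig = (2;(2,2))
  P = {3,9}:  v_{3} + v_{9} = 2·v_{1} + 3·v_{10}  →  sig = (2;(2,3))
  P = {5,7,10}:  v_{5} + v_{7} + v_{10} = 0  →  sig = (3;())
  P = {1,2,10}:  v_{1} + v_{2} + v_{10} = v_{3}  →  sig = (3;(1))
  P = {1,6,10}:  v_{1} + v_{6} + v_{10} = v_{2}  →  sig = (3;(1))
  P = {2,5,7}:  v_{2} + v_{5} + v_{7} = v_{1} + v_{6}  →  sig = (3;(1,1))
  P = {3,5,7}:  v_{3} + v_{5} + v_{7} = v_{1} + v_{2}  →  sig = (3;(1,1))
  P = {1,5,6,7}:  v_{1} + v_{5} + v_{6} + v_{7} = v_{8}  →  sig = (4;(1))

Sorted signature multiset PRS(X):
[(2;()), (2;(1)), (2;(1)), (2;(1,1)), (2;(1,1)), (2;(1,1)), (2;(1,1,1)), (2;(1,1,2)), (2;(1,2)), (2;(2)), (2;(2,2)), (2;(2,3)), (3;()), (3;(1)), (3;(1)), (3;(1,1)), (3;(1,1)), (4;(1))]


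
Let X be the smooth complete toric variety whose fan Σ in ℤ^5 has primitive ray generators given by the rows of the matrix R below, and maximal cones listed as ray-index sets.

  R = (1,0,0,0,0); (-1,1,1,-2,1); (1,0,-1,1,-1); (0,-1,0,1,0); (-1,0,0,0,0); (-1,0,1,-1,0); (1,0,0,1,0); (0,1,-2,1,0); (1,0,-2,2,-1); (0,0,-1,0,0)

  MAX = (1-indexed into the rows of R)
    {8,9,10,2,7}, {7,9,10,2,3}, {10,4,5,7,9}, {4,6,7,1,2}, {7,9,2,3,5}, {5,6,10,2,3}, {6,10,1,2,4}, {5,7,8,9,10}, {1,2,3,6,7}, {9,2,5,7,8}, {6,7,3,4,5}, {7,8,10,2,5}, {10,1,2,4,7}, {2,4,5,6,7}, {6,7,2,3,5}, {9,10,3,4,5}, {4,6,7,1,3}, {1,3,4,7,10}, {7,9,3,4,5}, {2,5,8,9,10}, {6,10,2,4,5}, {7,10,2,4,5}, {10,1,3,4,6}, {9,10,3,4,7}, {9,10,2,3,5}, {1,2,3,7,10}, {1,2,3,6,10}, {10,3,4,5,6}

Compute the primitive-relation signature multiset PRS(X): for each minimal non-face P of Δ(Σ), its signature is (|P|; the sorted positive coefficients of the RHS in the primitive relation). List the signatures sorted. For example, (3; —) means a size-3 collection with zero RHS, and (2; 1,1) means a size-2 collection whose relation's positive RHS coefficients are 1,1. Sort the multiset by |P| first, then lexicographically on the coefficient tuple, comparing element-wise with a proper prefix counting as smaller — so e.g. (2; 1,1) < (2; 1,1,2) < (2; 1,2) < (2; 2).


Δ(Σ) — 10 vertices, 12 min non-faces:

  {1,5}:  v_{1} + v_{5} = 0 — sig = (2; —)
  {6,9}:  v_{6} + v_{9} = v_{3} + v_{5} — sig = (2; 1,1)
  {1,9}:  v_{1} + v_{9} = v_{3} + v_{7} + v_{10} — sig = (2; 1,1,1)
  {6,8}:  v_{6} + v_{8} = v_{2} + v_{5} + v_{9} — sig = (2; 1,1,1)
  {1,8}:  v_{1} + v_{8} = v_{2} + v_{7} + v_{9} + v_{10} — sig = (2; 1,1,1,1)
  {3,8}:  v_{3} + v_{8} = v_{2} + 2·v_{9} — sig = (2; 1,2)
  {4,8}:  v_{4} + v_{8} = 2·v_{5} + 2·v_{7} + 2·v_{10} — sig = (2; 2,2,2)
  {2,3,4}:  v_{2} + v_{3} + v_{4} = 0 — sig = (3; —)
  {6,7,10}:  v_{6} + v_{7} + v_{10} = 0 — sig = (3; —)
  {2,4,9}:  v_{2} + v_{4} + v_{9} = v_{5} + v_{7} + v_{10} — sig = (3; 1,1,1)
  {3,5,7,10}:  v_{3} + v_{5} + v_{7} + v_{10} = v_{9} — sig = (4; 1)
  {2,5,7,9,10}:  v_{2} + v_{5} + v_{7} + v_{9} + v_{10} = v_{8} — sig = (5; 1)

Hence PRS(X_Σ) =
[(2; —), (2; 1,1), (2; 1,1,1), (2; 1,1,1), (2; 1,1,1,1), (2; 1,2), (2; 2,2,2), (3; —), (3; —), (3; 1,1,1), (4; 1), (5; 1)]


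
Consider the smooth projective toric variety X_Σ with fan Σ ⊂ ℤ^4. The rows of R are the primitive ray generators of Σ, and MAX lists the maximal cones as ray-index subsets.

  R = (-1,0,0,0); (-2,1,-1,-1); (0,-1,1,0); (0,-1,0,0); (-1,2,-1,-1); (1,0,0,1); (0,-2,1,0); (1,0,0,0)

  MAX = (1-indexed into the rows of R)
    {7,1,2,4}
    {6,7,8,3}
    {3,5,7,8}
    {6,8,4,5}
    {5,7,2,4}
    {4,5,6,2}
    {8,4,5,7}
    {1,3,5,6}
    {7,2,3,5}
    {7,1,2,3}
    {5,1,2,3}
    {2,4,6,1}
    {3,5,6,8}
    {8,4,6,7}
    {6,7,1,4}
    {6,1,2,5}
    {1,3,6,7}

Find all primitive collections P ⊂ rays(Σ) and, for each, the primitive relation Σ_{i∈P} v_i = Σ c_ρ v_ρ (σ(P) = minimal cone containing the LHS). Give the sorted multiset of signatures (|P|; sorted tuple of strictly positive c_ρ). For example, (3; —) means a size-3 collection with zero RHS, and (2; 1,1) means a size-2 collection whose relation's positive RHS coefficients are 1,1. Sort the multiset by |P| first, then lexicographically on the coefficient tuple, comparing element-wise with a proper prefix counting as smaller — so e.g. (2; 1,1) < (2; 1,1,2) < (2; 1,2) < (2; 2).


|primitive collections| = 8. Relations:

  {1,8}:  v_{1} + v_{8} = 0  →  sig = (2; —)
  {3,4}:  v_{3} + v_{4} = v_{7}  →  sig = (2; 1)
  {2,8}:  v_{2} + v_{8} = v_{4} + v_{5}  →  sig = (2; 1,1)
  {5,6,7}:  v_{5} + v_{6} + v_{7} = 0  →  sig = (3; —)
  {1,4,5}:  v_{1} + v_{4} + v_{5} = v_{2}  →  sig = (3; 1)
  {2,3,6}:  v_{2} + v_{3} + v_{6} = v_{1}  →  sig = (3; 1)
  {1,5,7}:  v_{1} + v_{5} + v_{7} = v_{2} + v_{3}  →  sig = (3; 1,1)
  {2,6,7}:  v_{2} + v_{6} + v_{7} = v_{1} + v_{4}  →  sig = (3; 1,1)

Hence PRS(X_Σ) =
{ (2; —),  (2; 1),  (2; 1,1),  (3; —),  (3; 1) ×2,  (3; 1,1) ×2 }


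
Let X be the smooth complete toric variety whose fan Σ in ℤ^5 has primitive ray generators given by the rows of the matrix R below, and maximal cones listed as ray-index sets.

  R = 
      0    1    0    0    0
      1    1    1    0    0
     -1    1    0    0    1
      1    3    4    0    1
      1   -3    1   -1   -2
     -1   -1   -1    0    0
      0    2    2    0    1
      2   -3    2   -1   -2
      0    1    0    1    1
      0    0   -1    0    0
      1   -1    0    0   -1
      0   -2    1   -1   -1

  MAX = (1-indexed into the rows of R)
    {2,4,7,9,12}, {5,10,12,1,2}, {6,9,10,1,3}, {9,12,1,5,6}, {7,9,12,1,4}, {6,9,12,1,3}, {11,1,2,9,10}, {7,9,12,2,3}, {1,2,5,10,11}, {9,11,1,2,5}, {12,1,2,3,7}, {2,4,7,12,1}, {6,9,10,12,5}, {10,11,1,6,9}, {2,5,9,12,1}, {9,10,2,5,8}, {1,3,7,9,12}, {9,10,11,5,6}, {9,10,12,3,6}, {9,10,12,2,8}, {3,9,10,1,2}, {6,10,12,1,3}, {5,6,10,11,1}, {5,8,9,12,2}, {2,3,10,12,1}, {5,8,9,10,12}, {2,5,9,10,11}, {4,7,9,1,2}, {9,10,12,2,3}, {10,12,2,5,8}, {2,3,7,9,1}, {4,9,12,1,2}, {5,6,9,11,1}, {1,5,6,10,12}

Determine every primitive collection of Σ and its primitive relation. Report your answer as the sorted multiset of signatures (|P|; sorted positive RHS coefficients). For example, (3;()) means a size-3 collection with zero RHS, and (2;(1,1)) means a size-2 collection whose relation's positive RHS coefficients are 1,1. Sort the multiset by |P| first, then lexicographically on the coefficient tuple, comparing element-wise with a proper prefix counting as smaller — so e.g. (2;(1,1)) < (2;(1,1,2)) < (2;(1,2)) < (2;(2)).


Σ has 24 primitive collections:

  P = {2,6}:  v_{2} + v_{6} = 0  ⟹  sig = (2;())
  P = {3,11}:  v_{3} + v_{11} = 0  ⟹  sig = (2;())
  P = {3,5}:  v_{3} + v_{5} = v_{12}  ⟹  sig = (2;(1))
  P = {11,12}:  v_{11} + v_{12} = v_{5}  ⟹  sig = (2;(1))
  P = {1,8}:  v_{1} + v_{8} = v_{2} + v_{5}  ⟹  sig = (2;(1,1))
  P = {4,10}:  v_{4} + v_{10} = v_{2} + v_{7}  ⟹  sig = (2;(1,1))
  P = {7,10}:  v_{7} + v_{10} = v_{2} + v_{3}  ⟹  sig = (2;(1,1))
  P = {4,6}:  v_{4} + v_{6} = v_{1} + v_{7} + v_{9} + v_{12}  ⟹  sig = (2;(1,1,1,1))
  P = {6,7}:  v_{6} + v_{7} = v_{1} + v_{3} + v_{9} + v_{12}  ⟹  sig = (2;(1,1,1,1))
  P = {6,8}:  v_{6} + v_{8} = v_{5} + v_{9} + v_{10} + v_{12}  ⟹  sig = (2;(1,1,1,1))
  P = {7,11}:  v_{7} + v_{11} = v_{1} + v_{2} + v_{9} + v_{12}  ⟹  sig = (2;(1,1,1,1))
  P = {3,8}:  v_{3} + v_{8} = v_{2} + v_{9} + v_{10} + 2·v_{12}  ⟹  sig = (2;(1,1,1,2))
  P = {5,7}:  v_{5} + v_{7} = v_{1} + v_{2} + v_{9} + 2·v_{12}  ⟹  sig = (2;(1,1,1,2))
  P = {8,11}:  v_{8} + v_{11} = v_{2} + 2·v_{5} + v_{9} + v_{10}  ⟹  sig = (2;(1,1,1,2))
  P = {7,8}:  v_{7} + v_{8} = 2·v_{2} + v_{9} + 2·v_{12}  ⟹  sig = (2;(1,2,2))
  P = {4,8}:  v_{4} + v_{8} = v_{1} + 3·v_{2} + 2·v_{9} + 3·v_{12}  ⟹  sig = (2;(1,2,3,3))
  P = {3,4}:  v_{3} + v_{4} = 2·v_{7}  ⟹  sig = (2;(2))
  P = {4,11}:  v_{4} + v_{11} = 2·v_{1} + 2·v_{2} + 2·v_{9} + 2·v_{12}  ⟹  sig = (2;(2,2,2,2))
  P = {4,5}:  v_{4} + v_{5} = 2·v_{1} + 2·v_{2} + 2·v_{9} + 3·v_{12}  ⟹  sig = (2;(2,2,2,3))
  P = {1,9,10,12}:  v_{1} + v_{9} + v_{10} + v_{12} = 0  ⟹  sig = (4;())
  P = {1,5,9,10}:  v_{1} + v_{5} + v_{9} + v_{10} = v_{11}  ⟹  sig = (4;(1))
  P = {1,2,3,9,12}:  v_{1} + v_{2} + v_{3} + v_{9} + v_{12} = v_{7}  ⟹  sig = (5;(1))
  P = {1,2,7,9,12}:  v_{1} + v_{2} + v_{7} + v_{9} + v_{12} = v_{4}  ⟹  sig = (5;(1))
  P = {2,5,9,10,12}:  v_{2} + v_{5} + v_{9} + v_{10} + v_{12} = v_{8}  ⟹  sig = (5;(1))

Sorted signature multiset PRS(X):
    |P|=2: 19 collections, coeffs (), (), (1), (1), (1,1), (1,1), (1,1), (1,1,1,1), (1,1,1,1), (1,1,1,1), (1,1,1,1), (1,1,1,2), (1,1,1,2), (1,1,1,2), (1,2,2), (1,2,3,3), (2), (2,2,2,2), (2,2,2,3)
    |P|=4: 2 collections, coeffs (), (1)
    |P|=5: 3 collections, coeffs (1), (1), (1)


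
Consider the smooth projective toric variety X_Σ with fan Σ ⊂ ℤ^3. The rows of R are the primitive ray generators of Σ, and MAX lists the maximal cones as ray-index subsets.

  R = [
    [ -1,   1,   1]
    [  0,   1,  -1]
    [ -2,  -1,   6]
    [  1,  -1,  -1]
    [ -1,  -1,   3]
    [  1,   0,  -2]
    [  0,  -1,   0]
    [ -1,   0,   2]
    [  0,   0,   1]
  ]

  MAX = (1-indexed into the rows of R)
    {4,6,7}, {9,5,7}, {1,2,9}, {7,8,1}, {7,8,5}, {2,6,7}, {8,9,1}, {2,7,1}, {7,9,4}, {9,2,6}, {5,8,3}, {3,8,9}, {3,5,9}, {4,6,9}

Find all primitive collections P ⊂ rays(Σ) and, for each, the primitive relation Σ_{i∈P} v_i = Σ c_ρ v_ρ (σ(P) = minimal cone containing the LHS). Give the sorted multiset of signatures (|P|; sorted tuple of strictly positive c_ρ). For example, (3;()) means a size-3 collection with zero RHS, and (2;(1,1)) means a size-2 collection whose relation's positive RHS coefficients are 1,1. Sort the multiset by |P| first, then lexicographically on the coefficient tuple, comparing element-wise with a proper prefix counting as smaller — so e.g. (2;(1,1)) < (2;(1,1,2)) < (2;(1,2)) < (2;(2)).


Δ(Σ) — 9 vertices, 20 min non-faces:

  {1,4}:  v_{1} + v_{4} = 0 — sig = (2;())
  {6,8}:  v_{6} + v_{8} = 0 — sig = (2;())
  {1,6}:  v_{1} + v_{6} = v_{2} — sig = (2;(1))
  {2,4}:  v_{2} + v_{4} = v_{6} — sig = (2;(1))
  {2,5}:  v_{2} + v_{5} = v_{8} — sig = (2;(1))
  {2,8}:  v_{2} + v_{8} = v_{1} — sig = (2;(1))
  {3,6}:  v_{3} + v_{6} = v_{5} + v_{9} — sig = (2;(1,1))
  {4,8}:  v_{4} + v_{8} = v_{7} + v_{9} — sig = (2;(1,1))
  {5,6}:  v_{5} + v_{6} = v_{7} + v_{9} — sig = (2;(1,1))
  {3,4}:  v_{3} + v_{4} = v_{5} + v_{7} + 2·v_{9} — sig = (2;(1,1,2))
  {2,3}:  v_{2} + v_{3} = 2·v_{8} + v_{9} — sig = (2;(1,2))
  {1,3}:  v_{1} + v_{3} = 3·v_{8} + v_{9} — sig = (2;(1,3))
  {1,5}:  v_{1} + v_{5} = 2·v_{8} — sig = (2;(2))
  {3,7}:  v_{3} + v_{7} = 2·v_{5} — sig = (2;(2))
  {4,5}:  v_{4} + v_{5} = 2·v_{7} + 2·v_{9} — sig = (2;(2,2))
  {2,7,9}:  v_{2} + v_{7} + v_{9} = 0 — sig = (3;())
  {1,7,9}:  v_{1} + v_{7} + v_{9} = v_{8} — sig = (3;(1))
  {5,8,9}:  v_{5} + v_{8} + v_{9} = v_{3} — sig = (3;(1))
  {6,7,9}:  v_{6} + v_{7} + v_{9} = v_{4} — sig = (3;(1))
  {7,8,9}:  v_{7} + v_{8} + v_{9} = v_{5} — sig = (3;(1))

Signatures (|P|; sorted positive RHS coefficients), sorted:
    |P|=2: 15 collections, coeffs (), (), (1), (1), (1), (1), (1,1), (1,1), (1,1), (1,1,2), (1,2), (1,3), (2), (2), (2,2)
    |P|=3: 5 collections, coeffs (), (1), (1), (1), (1)


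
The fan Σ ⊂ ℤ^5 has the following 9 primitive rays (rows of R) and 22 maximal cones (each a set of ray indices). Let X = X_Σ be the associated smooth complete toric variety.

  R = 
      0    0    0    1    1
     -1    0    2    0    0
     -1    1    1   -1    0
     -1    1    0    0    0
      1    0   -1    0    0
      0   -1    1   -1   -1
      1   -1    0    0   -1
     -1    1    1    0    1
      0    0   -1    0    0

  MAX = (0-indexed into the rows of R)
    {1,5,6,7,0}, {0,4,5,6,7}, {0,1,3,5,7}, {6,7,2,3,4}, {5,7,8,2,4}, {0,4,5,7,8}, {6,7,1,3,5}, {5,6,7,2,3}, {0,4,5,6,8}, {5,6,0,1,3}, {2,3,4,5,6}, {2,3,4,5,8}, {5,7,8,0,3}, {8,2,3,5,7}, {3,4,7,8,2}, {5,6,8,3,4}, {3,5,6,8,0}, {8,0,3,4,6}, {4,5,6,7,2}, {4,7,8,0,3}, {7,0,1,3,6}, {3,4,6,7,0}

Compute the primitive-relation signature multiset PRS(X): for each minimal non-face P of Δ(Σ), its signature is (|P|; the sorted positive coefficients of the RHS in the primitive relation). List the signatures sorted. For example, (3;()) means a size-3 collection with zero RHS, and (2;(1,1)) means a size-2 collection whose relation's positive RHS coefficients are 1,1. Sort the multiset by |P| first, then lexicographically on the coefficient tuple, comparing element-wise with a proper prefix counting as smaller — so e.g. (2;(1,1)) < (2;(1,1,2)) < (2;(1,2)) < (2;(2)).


Minimal non-faces — 9 found among 9 rays, 22 max cones:

  {0,2}:  v_{0} + v_{2} = v_{7}  so sig = (2;(1))
  {1,4}:  v_{1} + v_{4} = v_{6} + v_{7}  so sig = (2;(1,1))
  {1,8}:  v_{1} + v_{8} = v_{0} + v_{3} + v_{5}  so sig = (2;(1,1,1))
  {1,2}:  v_{1} + v_{2} = v_{3} + v_{5} + v_{6} + 2·v_{7}  so sig = (2;(1,1,1,2))
  {6,7,8}:  v_{6} + v_{7} + v_{8} = 0  so sig = (3;())
  {2,6,8}:  v_{2} + v_{6} + v_{8} = v_{3} + v_{4} + v_{5}  so sig = (3;(1,1,1))
  {0,3,4,5}:  v_{0} + v_{3} + v_{4} + v_{5} = 0  so sig = (4;())
  {3,4,5,7}:  v_{3} + v_{4} + v_{5} + v_{7} = v_{2}  so sig = (4;(1))
  {0,3,5,6,7}:  v_{0} + v_{3} + v_{5} + v_{6} + v_{7} = v_{1}  so sig = (5;(1))

Hence PRS(X_Σ) =
    |P|=2: 4 collections, coeffs (1), (1,1), (1,1,1), (1,1,1,2)
    |P|=3: 2 collections, coeffs (), (1,1,1)
    |P|=4: 2 collections, coeffs (), (1)
    |P|=5: 1 collection, coeffs (1)


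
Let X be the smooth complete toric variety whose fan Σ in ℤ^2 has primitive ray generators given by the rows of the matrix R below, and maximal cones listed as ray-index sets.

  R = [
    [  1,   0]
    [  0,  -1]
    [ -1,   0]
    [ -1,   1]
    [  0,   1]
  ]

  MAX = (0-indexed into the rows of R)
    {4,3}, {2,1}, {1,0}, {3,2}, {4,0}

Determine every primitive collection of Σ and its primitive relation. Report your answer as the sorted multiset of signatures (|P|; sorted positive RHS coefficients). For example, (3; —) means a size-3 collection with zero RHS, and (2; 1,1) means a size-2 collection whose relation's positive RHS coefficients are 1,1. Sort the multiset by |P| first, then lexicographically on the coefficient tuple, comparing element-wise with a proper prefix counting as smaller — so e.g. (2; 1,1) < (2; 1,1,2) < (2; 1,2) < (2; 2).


The 5 primitive collections of Σ (r=5, n=2):

  P={0,2}:  v_{0} + v_{2} = 0  ⇒ sig = (2; —)
  P={1,4}:  v_{1} + v_{4} = 0  ⇒ sig = (2; —)
  P={0,3}:  v_{0} + v_{3} = v_{4}  ⇒ sig = (2; 1)
  P={1,3}:  v_{1} + v_{3} = v_{2}  ⇒ sig = (2; 1)
  P={2,4}:  v_{2} + v_{4} = v_{3}  ⇒ sig = (2; 1)

Sorted signature multiset PRS(X):
[(2; —), (2; —), (2; 1), (2; 1), (2; 1)]


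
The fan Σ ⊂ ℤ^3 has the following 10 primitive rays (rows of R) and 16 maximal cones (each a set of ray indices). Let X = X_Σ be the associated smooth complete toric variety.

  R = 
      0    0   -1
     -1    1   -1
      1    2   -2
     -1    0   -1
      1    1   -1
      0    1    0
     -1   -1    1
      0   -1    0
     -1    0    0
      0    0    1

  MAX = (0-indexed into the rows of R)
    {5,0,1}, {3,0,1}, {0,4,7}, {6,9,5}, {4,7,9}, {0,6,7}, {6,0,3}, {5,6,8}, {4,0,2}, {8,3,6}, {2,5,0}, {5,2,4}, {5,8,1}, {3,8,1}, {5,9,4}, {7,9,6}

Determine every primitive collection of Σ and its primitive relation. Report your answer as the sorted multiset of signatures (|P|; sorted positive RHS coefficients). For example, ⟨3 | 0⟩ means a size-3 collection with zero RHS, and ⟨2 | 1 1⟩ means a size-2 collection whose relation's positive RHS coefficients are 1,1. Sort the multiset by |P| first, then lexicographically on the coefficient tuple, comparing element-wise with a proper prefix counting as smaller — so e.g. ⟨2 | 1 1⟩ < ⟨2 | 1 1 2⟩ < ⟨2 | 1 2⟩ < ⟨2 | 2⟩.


Primitive collections (23):

  • {0,9}:  v_{0} + v_{9} = 0  →  sig = ⟨2 | 0⟩
  • {4,6}:  v_{4} + v_{6} = 0  →  sig = ⟨2 | 0⟩
  • {5,7}:  v_{5} + v_{7} = 0  →  sig = ⟨2 | 0⟩
  • {0,8}:  v_{0} + v_{8} = v_{3}  →  sig = ⟨2 | 1⟩
  • {1,7}:  v_{1} + v_{7} = v_{3}  →  sig = ⟨2 | 1⟩
  • {3,5}:  v_{3} + v_{5} = v_{1}  →  sig = ⟨2 | 1⟩
  • {3,9}:  v_{3} + v_{9} = v_{8}  →  sig = ⟨2 | 1⟩
  • {1,9}:  v_{1} + v_{9} = v_{5} + v_{8}  →  sig = ⟨2 | 1 1⟩
  • {2,6}:  v_{2} + v_{6} = v_{0} + v_{5}  →  sig = ⟨2 | 1 1⟩
  • {2,7}:  v_{2} + v_{7} = v_{0} + v_{4}  →  sig = ⟨2 | 1 1⟩
  • {2,9}:  v_{2} + v_{9} = v_{4} + v_{5}  →  sig = ⟨2 | 1 1⟩
  • {4,8}:  v_{4} + v_{8} = v_{0} + v_{5}  →  sig = ⟨2 | 1 1⟩
  • {7,8}:  v_{7} + v_{8} = v_{0} + v_{6}  →  sig = ⟨2 | 1 1⟩
  • {8,9}:  v_{8} + v_{9} = v_{5} + v_{6}  →  sig = ⟨2 | 1 1⟩
  • {3,4}:  v_{3} + v_{4} = 2·v_{0} + v_{5}  →  sig = ⟨2 | 1 2⟩
  • {3,7}:  v_{3} + v_{7} = 2·v_{0} + v_{6}  →  sig = ⟨2 | 1 2⟩
  • {1,6}:  v_{1} + v_{6} = 2·v_{8}  →  sig = ⟨2 | 2⟩
  • {1,4}:  v_{1} + v_{4} = 2·v_{0} + 2·v_{5}  →  sig = ⟨2 | 2 2⟩
  • {2,8}:  v_{2} + v_{8} = 2·v_{0} + 2·v_{5}  →  sig = ⟨2 | 2 2⟩
  • {2,3}:  v_{2} + v_{3} = 3·v_{0} + 2·v_{5}  →  sig = ⟨2 | 2 3⟩
  • {1,2}:  v_{1} + v_{2} = 3·v_{0} + 3·v_{5}  →  sig = ⟨2 | 3 3⟩
  • {0,4,5}:  v_{0} + v_{4} + v_{5} = v_{2}  →  sig = ⟨3 | 1⟩
  • {0,5,6}:  v_{0} + v_{5} + v_{6} = v_{8}  →  sig = ⟨3 | 1⟩

so the primitive-relation signature multiset is
{ ⟨2 | 0⟩ ×3,  ⟨2 | 1⟩ ×4,  ⟨2 | 1 1⟩ ×7,  ⟨2 | 1 2⟩ ×2,  ⟨2 | 2⟩,  ⟨2 | 2 2⟩ ×2,  ⟨2 | 2 3⟩,  ⟨2 | 3 3⟩,  ⟨3 | 1⟩ ×2 }


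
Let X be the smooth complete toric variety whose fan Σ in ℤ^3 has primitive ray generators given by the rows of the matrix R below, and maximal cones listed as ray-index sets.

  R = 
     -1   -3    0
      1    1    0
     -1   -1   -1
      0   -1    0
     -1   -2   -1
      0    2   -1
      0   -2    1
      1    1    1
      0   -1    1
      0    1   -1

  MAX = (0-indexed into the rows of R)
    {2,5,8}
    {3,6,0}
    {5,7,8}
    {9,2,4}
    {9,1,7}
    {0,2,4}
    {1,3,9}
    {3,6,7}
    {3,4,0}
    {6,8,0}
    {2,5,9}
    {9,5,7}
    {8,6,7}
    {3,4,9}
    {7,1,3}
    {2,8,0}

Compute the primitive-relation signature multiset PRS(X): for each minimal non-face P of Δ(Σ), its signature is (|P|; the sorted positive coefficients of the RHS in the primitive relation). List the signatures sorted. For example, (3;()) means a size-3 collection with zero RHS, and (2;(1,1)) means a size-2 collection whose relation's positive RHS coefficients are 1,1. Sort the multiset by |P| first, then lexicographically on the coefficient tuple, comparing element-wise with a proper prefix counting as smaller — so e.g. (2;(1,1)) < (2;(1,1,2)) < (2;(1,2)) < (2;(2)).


Δ(Σ) — 10 vertices, 22 min non-faces:

  P = {2,7}:  v_{2} + v_{7} = 0 — sig = (2;())
  P = {5,6}:  v_{5} + v_{6} = 0 — sig = (2;())
  P = {8,9}:  v_{8} + v_{9} = 0 — sig = (2;())
  P = {0,5}:  v_{0} + v_{5} = v_{2} — sig = (2;(1))
  P = {0,7}:  v_{0} + v_{7} = v_{6} — sig = (2;(1))
  P = {0,9}:  v_{0} + v_{9} = v_{4} — sig = (2;(1))
  P = {2,3}:  v_{2} + v_{3} = v_{4} — sig = (2;(1))
  P = {2,6}:  v_{2} + v_{6} = v_{0} — sig = (2;(1))
  P = {3,5}:  v_{3} + v_{5} = v_{9} — sig = (2;(1))
  P = {3,8}:  v_{3} + v_{8} = v_{6} — sig = (2;(1))
  P = {4,7}:  v_{4} + v_{7} = v_{3} — sig = (2;(1))
  P = {4,8}:  v_{4} + v_{8} = v_{0} — sig = (2;(1))
  P = {6,9}:  v_{6} + v_{9} = v_{3} — sig = (2;(1))
  P = {1,2}:  v_{1} + v_{2} = v_{3} + v_{9} — sig = (2;(1,1))
  P = {1,8}:  v_{1} + v_{8} = v_{3} + v_{7} — sig = (2;(1,1))
  P = {4,5}:  v_{4} + v_{5} = v_{2} + v_{9} — sig = (2;(1,1))
  P = {4,6}:  v_{4} + v_{6} = v_{0} + v_{3} — sig = (2;(1,1))
  P = {1,4}:  v_{1} + v_{4} = 2·v_{3} + v_{9} — sig = (2;(1,2))
  P = {1,5}:  v_{1} + v_{5} = v_{7} + 2·v_{9} — sig = (2;(1,2))
  P = {1,6}:  v_{1} + v_{6} = 2·v_{3} + v_{7} — sig = (2;(1,2))
  P = {0,1}:  v_{0} + v_{1} = 2·v_{3} — sig = (2;(2))
  P = {3,7,9}:  v_{3} + v_{7} + v_{9} = v_{1} — sig = (3;(1))

Sorted signature multiset PRS(X):
    |P|=2: 21 collections, coeffs (), (), (), (1), (1), (1), (1), (1), (1), (1), (1), (1), (1), (1,1), (1,1), (1,1), (1,1), (1,2), (1,2), (1,2), (2)
    |P|=3: 1 collection, coeffs (1)


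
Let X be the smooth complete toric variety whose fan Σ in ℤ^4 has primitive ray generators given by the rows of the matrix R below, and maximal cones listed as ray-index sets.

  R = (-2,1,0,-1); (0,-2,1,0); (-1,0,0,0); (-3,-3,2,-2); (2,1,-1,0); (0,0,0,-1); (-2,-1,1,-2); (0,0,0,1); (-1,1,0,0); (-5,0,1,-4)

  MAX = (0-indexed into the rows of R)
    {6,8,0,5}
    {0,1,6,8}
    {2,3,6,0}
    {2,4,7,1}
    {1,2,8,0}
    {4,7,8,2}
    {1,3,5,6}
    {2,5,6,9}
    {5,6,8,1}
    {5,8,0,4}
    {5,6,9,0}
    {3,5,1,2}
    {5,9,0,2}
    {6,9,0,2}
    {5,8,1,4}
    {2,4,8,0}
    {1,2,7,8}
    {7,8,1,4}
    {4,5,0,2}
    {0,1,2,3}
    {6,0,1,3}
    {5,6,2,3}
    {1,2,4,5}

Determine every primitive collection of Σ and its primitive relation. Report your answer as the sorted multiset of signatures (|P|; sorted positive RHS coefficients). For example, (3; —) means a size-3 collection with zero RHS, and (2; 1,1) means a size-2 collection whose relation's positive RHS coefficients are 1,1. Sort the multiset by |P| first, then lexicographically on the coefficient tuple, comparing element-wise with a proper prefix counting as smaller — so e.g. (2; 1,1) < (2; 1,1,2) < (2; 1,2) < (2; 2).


Σ has 20 primitive collections:

  • {5,7}:  v_{5} + v_{7} = 0  →  sig = (2; —)
  • {0,7}:  v_{0} + v_{7} = v_{2} + v_{8}  →  sig = (2; 1,1)
  • {6,7}:  v_{6} + v_{7} = v_{0} + v_{1}  →  sig = (2; 1,1)
  • {7,9}:  v_{7} + v_{9} = v_{0} + v_{2} + v_{6}  →  sig = (2; 1,1,1)
  • {3,4}:  v_{3} + v_{4} = v_{1} + v_{2} + 2·v_{5}  →  sig = (2; 1,1,2)
  • {3,7}:  v_{3} + v_{7} = v_{0} + 2·v_{1} + v_{2}  →  sig = (2; 1,1,2)
  • {4,9}:  v_{4} + v_{9} = v_{0} + v_{2} + 3·v_{5}  →  sig = (2; 1,1,3)
  • {1,9}:  v_{1} + v_{9} = v_{2} + 2·v_{6}  →  sig = (2; 1,2)
  • {8,9}:  v_{8} + v_{9} = 2·v_{0} + v_{6}  →  sig = (2; 1,2)
  • {4,6}:  v_{4} + v_{6} = 2·v_{5}  →  sig = (2; 2)
  • {3,8}:  v_{3} + v_{8} = 2·v_{0} + 2·v_{1}  →  sig = (2; 2,2)
  • {3,9}:  v_{3} + v_{9} = 2·v_{2} + 3·v_{6}  →  sig = (2; 2,3)
  • {0,1,4}:  v_{0} + v_{1} + v_{4} = v_{5}  →  sig = (3; 1)
  • {0,1,5}:  v_{0} + v_{1} + v_{5} = v_{6}  →  sig = (3; 1)
  • {1,2,6}:  v_{1} + v_{2} + v_{6} = v_{3}  →  sig = (3; 1)
  • {2,5,8}:  v_{2} + v_{5} + v_{8} = v_{0}  →  sig = (3; 1)
  • {0,3,5}:  v_{0} + v_{3} + v_{5} = v_{2} + 2·v_{6}  →  sig = (3; 1,2)
  • {2,6,8}:  v_{2} + v_{6} + v_{8} = 2·v_{0} + v_{1}  →  sig = (3; 1,2)
  • {1,2,4,8}:  v_{1} + v_{2} + v_{4} + v_{8} = 0  →  sig = (4; —)
  • {0,2,5,6}:  v_{0} + v_{2} + v_{5} + v_{6} = v_{9}  →  sig = (4; 1)

so the primitive-relation signature multiset is
{ (2; —),  (2; 1,1) ×2,  (2; 1,1,1),  (2; 1,1,2) ×2,  (2; 1,1,3),  (2; 1,2) ×2,  (2; 2),  (2; 2,2),  (2; 2,3),  (3; 1) ×4,  (3; 1,2) ×2,  (4; —),  (4; 1) }


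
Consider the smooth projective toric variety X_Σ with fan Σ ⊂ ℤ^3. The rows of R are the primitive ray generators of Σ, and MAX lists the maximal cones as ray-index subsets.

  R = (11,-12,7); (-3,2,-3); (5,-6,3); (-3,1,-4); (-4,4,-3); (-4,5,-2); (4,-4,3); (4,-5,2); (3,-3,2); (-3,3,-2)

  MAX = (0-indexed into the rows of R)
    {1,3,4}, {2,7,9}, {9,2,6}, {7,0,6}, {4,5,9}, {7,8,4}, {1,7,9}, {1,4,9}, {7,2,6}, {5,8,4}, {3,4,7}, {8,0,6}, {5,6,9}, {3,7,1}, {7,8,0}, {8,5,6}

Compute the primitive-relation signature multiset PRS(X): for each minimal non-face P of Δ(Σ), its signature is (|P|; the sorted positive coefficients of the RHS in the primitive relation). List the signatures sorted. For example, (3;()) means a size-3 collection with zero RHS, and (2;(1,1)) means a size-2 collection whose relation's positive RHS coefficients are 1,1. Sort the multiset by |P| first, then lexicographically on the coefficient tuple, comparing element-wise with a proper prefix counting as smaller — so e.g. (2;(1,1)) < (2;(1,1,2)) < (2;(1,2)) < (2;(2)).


25 minimal non-faces of Δ(Σ) (on 10 rays):

  P={4,6}:  v_{4} + v_{6} = 0  so sig = (2;())
  P={5,7}:  v_{5} + v_{7} = 0  so sig = (2;())
  P={8,9}:  v_{8} + v_{9} = 0  so sig = (2;())
  P={0,4}:  v_{0} + v_{4} = v_{7} + v_{8}  so sig = (2;(1,1))
  P={0,5}:  v_{0} + v_{5} = v_{6} + v_{8}  so sig = (2;(1,1))
  P={0,9}:  v_{0} + v_{9} = v_{6} + v_{7}  so sig = (2;(1,1))
  P={1,5}:  v_{1} + v_{5} = v_{4} + v_{9}  so sig = (2;(1,1))
  P={1,6}:  v_{1} + v_{6} = v_{7} + v_{9}  so sig = (2;(1,1))
  P={1,8}:  v_{1} + v_{8} = v_{4} + v_{7}  so sig = (2;(1,1))
  P={2,4}:  v_{2} + v_{4} = v_{7} + v_{9}  so sig = (2;(1,1))
  P={2,5}:  v_{2} + v_{5} = v_{6} + v_{9}  so sig = (2;(1,1))
  P={2,8}:  v_{2} + v_{8} = v_{6} + v_{7}  so sig = (2;(1,1))
  P={3,5}:  v_{3} + v_{5} = v_{1} + v_{4}  so sig = (2;(1,1))
  P={3,6}:  v_{3} + v_{6} = v_{1} + v_{7}  so sig = (2;(1,1))
  P={2,3}:  v_{2} + v_{3} = v_{1} + 2·v_{7} + v_{9}  so sig = (2;(1,1,2))
  P={0,3}:  v_{0} + v_{3} = v_{4} + 3·v_{7}  so sig = (2;(1,3))
  P={0,1}:  v_{0} + v_{1} = 2·v_{7}  so sig = (2;(2))
  P={3,9}:  v_{3} + v_{9} = 2·v_{1}  so sig = (2;(2))
  P={0,2}:  v_{0} + v_{2} = 2·v_{6} + 2·v_{7}  so sig = (2;(2,2))
  P={1,2}:  v_{1} + v_{2} = 2·v_{7} + 2·v_{9}  so sig = (2;(2,2))
  P={3,8}:  v_{3} + v_{8} = 2·v_{4} + 2·v_{7}  so sig = (2;(2,2))
  P={1,4,7}:  v_{1} + v_{4} + v_{7} = v_{3}  so sig = (3;(1))
  P={4,7,9}:  v_{4} + v_{7} + v_{9} = v_{1}  so sig = (3;(1))
  P={6,7,8}:  v_{6} + v_{7} + v_{8} = v_{0}  so sig = (3;(1))
  P={6,7,9}:  v_{6} + v_{7} + v_{9} = v_{2}  so sig = (3;(1))

Hence PRS(X_Σ) =
{ (2;()) ×3,  (2;(1,1)) ×11,  (2;(1,1,2)),  (2;(1,3)),  (2;(2)) ×2,  (2;(2,2)) ×3,  (3;(1)) ×4 }


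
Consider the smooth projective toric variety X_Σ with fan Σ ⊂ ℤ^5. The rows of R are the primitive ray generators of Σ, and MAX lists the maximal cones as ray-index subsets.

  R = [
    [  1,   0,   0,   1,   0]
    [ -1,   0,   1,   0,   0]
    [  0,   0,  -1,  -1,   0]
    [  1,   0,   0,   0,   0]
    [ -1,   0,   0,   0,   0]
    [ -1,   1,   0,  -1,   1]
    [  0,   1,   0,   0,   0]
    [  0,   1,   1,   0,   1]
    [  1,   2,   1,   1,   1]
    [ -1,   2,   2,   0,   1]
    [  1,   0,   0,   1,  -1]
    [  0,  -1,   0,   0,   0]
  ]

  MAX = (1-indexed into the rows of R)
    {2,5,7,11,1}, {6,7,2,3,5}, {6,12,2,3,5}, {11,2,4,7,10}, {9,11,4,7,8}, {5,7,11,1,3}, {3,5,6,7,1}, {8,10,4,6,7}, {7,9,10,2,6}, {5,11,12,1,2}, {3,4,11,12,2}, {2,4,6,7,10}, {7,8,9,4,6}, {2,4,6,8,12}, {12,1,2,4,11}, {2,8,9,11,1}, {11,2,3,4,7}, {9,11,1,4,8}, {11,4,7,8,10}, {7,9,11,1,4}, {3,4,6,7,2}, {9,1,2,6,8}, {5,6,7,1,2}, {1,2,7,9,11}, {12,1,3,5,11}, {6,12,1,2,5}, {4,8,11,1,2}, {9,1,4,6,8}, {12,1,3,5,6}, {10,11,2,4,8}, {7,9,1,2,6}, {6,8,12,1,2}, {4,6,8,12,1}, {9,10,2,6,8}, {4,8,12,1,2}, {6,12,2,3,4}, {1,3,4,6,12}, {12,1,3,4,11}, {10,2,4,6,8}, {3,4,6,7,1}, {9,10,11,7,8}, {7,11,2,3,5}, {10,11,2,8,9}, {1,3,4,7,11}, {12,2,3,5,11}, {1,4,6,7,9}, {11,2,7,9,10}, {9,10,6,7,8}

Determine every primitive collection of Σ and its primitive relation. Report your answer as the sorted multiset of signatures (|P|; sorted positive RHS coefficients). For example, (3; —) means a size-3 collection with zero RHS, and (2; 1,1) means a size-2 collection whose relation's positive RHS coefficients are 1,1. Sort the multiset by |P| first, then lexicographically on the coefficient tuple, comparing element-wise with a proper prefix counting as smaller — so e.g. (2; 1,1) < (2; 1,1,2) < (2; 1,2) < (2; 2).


Σ has 20 primitive collections:

  P = {4,5}:  v_{4} + v_{5} = 0  ⇒ sig = (2; —)
  P = {7,12}:  v_{7} + v_{12} = 0  ⇒ sig = (2; —)
  P = {6,11}:  v_{6} + v_{11} = v_{7}  ⇒ sig = (2; 1)
  P = {1,10}:  v_{1} + v_{10} = v_{2} + v_{9}  ⇒ sig = (2; 1,1)
  P = {3,8}:  v_{3} + v_{8} = v_{4} + v_{6}  ⇒ sig = (2; 1,1)
  P = {9,12}:  v_{9} + v_{12} = v_{1} + v_{8}  ⇒ sig = (2; 1,1)
  P = {10,12}:  v_{10} + v_{12} = v_{2} + v_{8}  ⇒ sig = (2; 1,1)
  P = {5,8}:  v_{5} + v_{8} = v_{1} + v_{2} + v_{6}  ⇒ sig = (2; 1,1,1)
  P = {3,9}:  v_{3} + v_{9} = v_{1} + v_{4} + v_{6} + v_{7}  ⇒ sig = (2; 1,1,1,1)
  P = {3,10}:  v_{3} + v_{10} = v_{2} + v_{4} + v_{6} + v_{7}  ⇒ sig = (2; 1,1,1,1)
  P = {5,9}:  v_{5} + v_{9} = 2·v_{1} + v_{2} + v_{6} + v_{7}  ⇒ sig = (2; 1,1,1,2)
  P = {5,10}:  v_{5} + v_{10} = v_{1} + 2·v_{2} + v_{6} + v_{7}  ⇒ sig = (2; 1,1,1,2)
  P = {1,2,3}:  v_{1} + v_{2} + v_{3} = 0  ⇒ sig = (3; —)
  P = {1,7,8}:  v_{1} + v_{7} + v_{8} = v_{9}  ⇒ sig = (3; 1)
  P = {2,7,8}:  v_{2} + v_{7} + v_{8} = v_{10}  ⇒ sig = (3; 1)
  P = {8,11,12}:  v_{8} + v_{11} + v_{12} = v_{1} + v_{2} + v_{4}  ⇒ sig = (3; 1,1,1)
  P = {4,9,10}:  v_{4} + v_{9} + v_{10} = v_{7} + 3·v_{8} + v_{11}  ⇒ sig = (3; 1,1,3)
  P = {2,4,9}:  v_{2} + v_{4} + v_{9} = 2·v_{8} + v_{11}  ⇒ sig = (3; 1,2)
  P = {1,2,4,6}:  v_{1} + v_{2} + v_{4} + v_{6} = v_{8}  ⇒ sig = (4; 1)
  P = {1,2,4,7}:  v_{1} + v_{2} + v_{4} + v_{7} = v_{8} + v_{11}  ⇒ sig = (4; 1,1)

so the primitive-relation signature multiset is
{ (2; —) ×2,  (2; 1),  (2; 1,1) ×4,  (2; 1,1,1),  (2; 1,1,1,1) ×2,  (2; 1,1,1,2) ×2,  (3; —),  (3; 1) ×2,  (3; 1,1,1),  (3; 1,1,3),  (3; 1,2),  (4; 1),  (4; 1,1) }


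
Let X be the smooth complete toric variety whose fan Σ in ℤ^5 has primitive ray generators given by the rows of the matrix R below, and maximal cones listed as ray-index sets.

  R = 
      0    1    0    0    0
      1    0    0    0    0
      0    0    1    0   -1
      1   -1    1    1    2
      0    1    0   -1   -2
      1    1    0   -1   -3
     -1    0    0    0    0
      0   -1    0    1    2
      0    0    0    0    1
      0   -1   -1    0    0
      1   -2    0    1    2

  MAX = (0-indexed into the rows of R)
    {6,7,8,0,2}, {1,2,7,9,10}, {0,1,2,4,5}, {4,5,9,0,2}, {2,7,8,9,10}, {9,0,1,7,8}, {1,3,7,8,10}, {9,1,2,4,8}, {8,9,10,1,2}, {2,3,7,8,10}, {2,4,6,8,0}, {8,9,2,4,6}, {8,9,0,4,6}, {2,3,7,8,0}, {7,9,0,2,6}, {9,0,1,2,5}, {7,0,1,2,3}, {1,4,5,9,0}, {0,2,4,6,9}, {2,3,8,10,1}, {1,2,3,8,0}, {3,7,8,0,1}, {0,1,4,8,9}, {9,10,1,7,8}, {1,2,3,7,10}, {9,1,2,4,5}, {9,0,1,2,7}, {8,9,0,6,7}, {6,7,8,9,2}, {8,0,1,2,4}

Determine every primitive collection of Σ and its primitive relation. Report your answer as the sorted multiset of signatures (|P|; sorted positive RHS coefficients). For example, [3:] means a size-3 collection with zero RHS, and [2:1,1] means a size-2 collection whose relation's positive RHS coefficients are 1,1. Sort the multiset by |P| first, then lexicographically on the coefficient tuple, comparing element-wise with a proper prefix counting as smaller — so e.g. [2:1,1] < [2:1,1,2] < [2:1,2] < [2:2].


|primitive collections| = 16. Relations:

  P = {1,6}:  v_{1} + v_{6} = 0  ⟹  sig = [2:]
  P = {4,7}:  v_{4} + v_{7} = 0  ⟹  sig = [2:]
  P = {3,9}:  v_{3} + v_{9} = v_{10}  ⟹  sig = [2:1]
  P = {0,10}:  v_{0} + v_{10} = v_{1} + v_{7}  ⟹  sig = [2:1,1]
  P = {5,8}:  v_{5} + v_{8} = v_{1} + v_{4}  ⟹  sig = [2:1,1]
  P = {3,4}:  v_{3} + v_{4} = v_{1} + v_{2} + v_{8}  ⟹  sig = [2:1,1,1]
  P = {3,6}:  v_{3} + v_{6} = v_{2} + v_{7} + v_{8}  ⟹  sig = [2:1,1,1]
  P = {4,10}:  v_{4} + v_{10} = v_{1} + v_{2} + v_{8} + v_{9}  ⟹  sig = [2:1,1,1,1]
  P = {5,6}:  v_{5} + v_{6} = v_{0} + v_{2} + v_{4} + v_{9}  ⟹  sig = [2:1,1,1,1]
  P = {5,7}:  v_{5} + v_{7} = v_{0} + v_{1} + v_{2} + v_{9}  ⟹  sig = [2:1,1,1,1]
  P = {6,10}:  v_{6} + v_{10} = v_{2} + v_{7} + v_{8} + v_{9}  ⟹  sig = [2:1,1,1,1]
  P = {5,10}:  v_{5} + v_{10} = 2·v_{1} + v_{2} + v_{9}  ⟹  sig = [2:1,1,2]
  P = {3,5}:  v_{3} + v_{5} = 2·v_{1} + v_{2}  ⟹  sig = [2:1,2]
  P = {0,2,8,9}:  v_{0} + v_{2} + v_{8} + v_{9} = 0  ⟹  sig = [4:]
  P = {1,2,7,8}:  v_{1} + v_{2} + v_{7} + v_{8} = v_{3}  ⟹  sig = [4:1]
  P = {0,1,2,4,9}:  v_{0} + v_{1} + v_{2} + v_{4} + v_{9} = v_{5}  ⟹  sig = [5:1]

so the primitive-relation signature multiset is
[[2:], [2:], [2:1], [2:1,1], [2:1,1], [2:1,1,1], [2:1,1,1], [2:1,1,1,1], [2:1,1,1,1], [2:1,1,1,1], [2:1,1,1,1], [2:1,1,2], [2:1,2], [4:], [4:1], [5:1]]


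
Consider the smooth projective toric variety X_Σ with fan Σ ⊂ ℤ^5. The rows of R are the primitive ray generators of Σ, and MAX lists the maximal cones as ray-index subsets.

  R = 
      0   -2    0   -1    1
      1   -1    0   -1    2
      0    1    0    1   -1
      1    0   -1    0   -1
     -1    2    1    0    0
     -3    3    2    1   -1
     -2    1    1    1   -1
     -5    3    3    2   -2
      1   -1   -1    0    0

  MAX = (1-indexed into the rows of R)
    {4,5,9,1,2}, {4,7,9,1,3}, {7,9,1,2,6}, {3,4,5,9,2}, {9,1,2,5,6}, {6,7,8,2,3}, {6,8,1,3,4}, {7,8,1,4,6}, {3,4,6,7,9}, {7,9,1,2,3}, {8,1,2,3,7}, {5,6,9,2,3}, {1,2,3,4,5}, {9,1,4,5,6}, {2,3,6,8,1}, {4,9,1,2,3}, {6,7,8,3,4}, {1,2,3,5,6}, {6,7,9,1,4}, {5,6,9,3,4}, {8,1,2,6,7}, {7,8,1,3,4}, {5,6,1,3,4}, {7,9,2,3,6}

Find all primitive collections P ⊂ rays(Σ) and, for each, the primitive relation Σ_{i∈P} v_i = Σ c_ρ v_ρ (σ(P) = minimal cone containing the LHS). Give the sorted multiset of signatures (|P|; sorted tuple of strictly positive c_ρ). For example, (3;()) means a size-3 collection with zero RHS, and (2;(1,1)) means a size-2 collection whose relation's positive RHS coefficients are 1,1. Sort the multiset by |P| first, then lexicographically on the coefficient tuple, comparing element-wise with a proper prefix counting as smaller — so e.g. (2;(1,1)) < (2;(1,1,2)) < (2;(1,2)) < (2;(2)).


Minimal non-faces — 9 found among 9 rays, 24 max cones:

  • {5,7}:  v_{5} + v_{7} = v_{6}  ⇒ sig = (2;(1))
  • {5,8}:  v_{5} + v_{8} = v_{1} + v_{3} + 2·v_{6}  ⇒ sig = (2;(1,1,2))
  • {8,9}:  v_{8} + v_{9} = 2·v_{7}  ⇒ sig = (2;(2))
  • {2,4,7}:  v_{2} + v_{4} + v_{7} = 0  ⇒ sig = (3;())
  • {2,4,6}:  v_{2} + v_{4} + v_{6} = v_{5}  ⇒ sig = (3;(1))
  • {2,4,8}:  v_{2} + v_{4} + v_{8} = v_{1} + v_{3} + v_{6}  ⇒ sig = (3;(1,1,1))
  • {1,3,5,9}:  v_{1} + v_{3} + v_{5} + v_{9} = 0  ⇒ sig = (4;())
  • {1,3,6,7}:  v_{1} + v_{3} + v_{6} + v_{7} = v_{8}  ⇒ sig = (4;(1))
  • {1,3,6,9}:  v_{1} + v_{3} + v_{6} + v_{9} = v_{7}  ⇒ sig = (4;(1))

Sorted signature multiset PRS(X):
    |P|=2: 3 collections, coeffs (1), (1,1,2), (2)
    |P|=3: 3 collections, coeffs (), (1), (1,1,1)
    |P|=4: 3 collections, coeffs (), (1), (1)


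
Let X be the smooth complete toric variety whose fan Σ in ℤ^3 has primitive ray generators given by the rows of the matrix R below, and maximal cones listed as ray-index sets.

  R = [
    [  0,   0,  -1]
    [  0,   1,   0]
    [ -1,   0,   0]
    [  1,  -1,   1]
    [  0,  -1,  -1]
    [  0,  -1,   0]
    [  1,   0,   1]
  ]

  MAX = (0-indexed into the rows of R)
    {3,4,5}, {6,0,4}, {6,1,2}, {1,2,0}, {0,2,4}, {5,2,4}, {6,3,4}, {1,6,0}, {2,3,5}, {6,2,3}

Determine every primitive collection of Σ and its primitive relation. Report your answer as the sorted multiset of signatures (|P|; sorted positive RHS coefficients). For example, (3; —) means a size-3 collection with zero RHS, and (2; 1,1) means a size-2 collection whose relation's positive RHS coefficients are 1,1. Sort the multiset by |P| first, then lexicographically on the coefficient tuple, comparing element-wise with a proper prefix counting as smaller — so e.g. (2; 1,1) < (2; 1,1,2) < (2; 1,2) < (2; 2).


Δ(Σ) — 7 vertices, 9 min non-faces:

  P = {1,5}:  v_{1} + v_{5} = 0 — sig = (2; —)
  P = {0,5}:  v_{0} + v_{5} = v_{4} — sig = (2; 1)
  P = {1,3}:  v_{1} + v_{3} = v_{6} — sig = (2; 1)
  P = {1,4}:  v_{1} + v_{4} = v_{0} — sig = (2; 1)
  P = {5,6}:  v_{5} + v_{6} = v_{3} — sig = (2; 1)
  P = {0,3}:  v_{0} + v_{3} = v_{4} + v_{6} — sig = (2; 1,1)
  P = {0,2,6}:  v_{0} + v_{2} + v_{6} = 0 — sig = (3; —)
  P = {2,4,6}:  v_{2} + v_{4} + v_{6} = v_{5} — sig = (3; 1)
  P = {2,3,4}:  v_{2} + v_{3} + v_{4} = 2·v_{5} — sig = (3; 2)

Sorted signature multiset PRS(X):
[(2; —), (2; 1), (2; 1), (2; 1), (2; 1), (2; 1,1), (3; —), (3; 1), (3; 2)]


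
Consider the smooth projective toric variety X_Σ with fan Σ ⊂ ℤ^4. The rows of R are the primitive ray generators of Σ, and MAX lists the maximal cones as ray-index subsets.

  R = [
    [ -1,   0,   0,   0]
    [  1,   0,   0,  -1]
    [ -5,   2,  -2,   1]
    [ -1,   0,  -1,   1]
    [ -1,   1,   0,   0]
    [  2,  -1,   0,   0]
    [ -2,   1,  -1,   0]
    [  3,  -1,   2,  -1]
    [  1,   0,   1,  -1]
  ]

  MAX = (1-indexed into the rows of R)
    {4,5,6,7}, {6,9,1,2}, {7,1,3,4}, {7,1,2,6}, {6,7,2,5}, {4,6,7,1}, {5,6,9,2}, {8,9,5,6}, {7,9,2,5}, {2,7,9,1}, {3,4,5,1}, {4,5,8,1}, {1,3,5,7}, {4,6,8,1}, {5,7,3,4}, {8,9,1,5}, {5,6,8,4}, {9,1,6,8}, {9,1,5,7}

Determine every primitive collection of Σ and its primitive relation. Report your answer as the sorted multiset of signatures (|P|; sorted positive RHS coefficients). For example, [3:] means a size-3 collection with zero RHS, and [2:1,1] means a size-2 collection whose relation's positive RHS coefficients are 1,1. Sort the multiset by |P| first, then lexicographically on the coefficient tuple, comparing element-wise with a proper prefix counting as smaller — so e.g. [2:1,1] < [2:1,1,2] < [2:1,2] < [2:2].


12 minimal non-faces of Δ(Σ) (on 9 rays):

  P={4,9}:  v_{4} + v_{9} = 0  →  sig = [2:]
  P={7,8}:  v_{7} + v_{8} = v_{9}  →  sig = [2:1]
  P={2,4}:  v_{2} + v_{4} = v_{6} + v_{7}  →  sig = [2:1,1]
  P={3,6}:  v_{3} + v_{6} = v_{4} + v_{7}  →  sig = [2:1,1]
  P={3,8}:  v_{3} + v_{8} = v_{1} + v_{5}  →  sig = [2:1,1]
  P={3,9}:  v_{3} + v_{9} = v_{1} + v_{5} + v_{7}  →  sig = [2:1,1,1]
  P={2,8}:  v_{2} + v_{8} = v_{6} + 2·v_{9}  →  sig = [2:1,2]
  P={2,3}:  v_{2} + v_{3} = 2·v_{7}  →  sig = [2:2]
  P={1,5,6}:  v_{1} + v_{5} + v_{6} = 0  →  sig = [3:]
  P={6,7,9}:  v_{6} + v_{7} + v_{9} = v_{2}  →  sig = [3:1]
  P={1,2,5}:  v_{1} + v_{2} + v_{5} = v_{7} + v_{9}  →  sig = [3:1,1]
  P={1,4,5,7}:  v_{1} + v_{4} + v_{5} + v_{7} = v_{3}  →  sig = [4:1]

Hence PRS(X_Σ) =
    |P|=2: 8 collections, coeffs (), (1), (1,1), (1,1), (1,1), (1,1,1), (1,2), (2)
    |P|=3: 3 collections, coeffs (), (1), (1,1)
    |P|=4: 1 collection, coeffs (1)


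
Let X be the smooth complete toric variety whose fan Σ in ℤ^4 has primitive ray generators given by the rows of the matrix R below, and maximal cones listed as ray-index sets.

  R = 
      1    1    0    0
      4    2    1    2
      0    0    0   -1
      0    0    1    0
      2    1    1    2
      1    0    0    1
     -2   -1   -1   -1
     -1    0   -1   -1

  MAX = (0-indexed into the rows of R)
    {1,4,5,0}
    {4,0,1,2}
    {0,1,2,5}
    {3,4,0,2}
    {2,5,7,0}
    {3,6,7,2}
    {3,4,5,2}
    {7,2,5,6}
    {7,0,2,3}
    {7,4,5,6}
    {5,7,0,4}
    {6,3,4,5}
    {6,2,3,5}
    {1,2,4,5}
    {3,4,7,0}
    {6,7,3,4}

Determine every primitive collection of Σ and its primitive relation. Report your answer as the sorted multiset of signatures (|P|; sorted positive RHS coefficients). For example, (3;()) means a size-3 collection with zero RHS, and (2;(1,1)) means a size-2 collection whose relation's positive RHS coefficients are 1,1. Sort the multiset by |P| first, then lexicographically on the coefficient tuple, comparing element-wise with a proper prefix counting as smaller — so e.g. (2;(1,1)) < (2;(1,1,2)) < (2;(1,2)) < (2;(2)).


|primitive collections| = 9. Relations:

  P={0,6}:  v_{0} + v_{6} = v_{7} ; sig = (2;(1))
  P={1,6}:  v_{1} + v_{6} = v_{0} + v_{5} ; sig = (2;(1,1))
  P={1,7}:  v_{1} + v_{7} = 2·v_{0} + v_{5} ; sig = (2;(1,2))
  P={1,3}:  v_{1} + v_{3} = 2·v_{2} + 2·v_{4} ; sig = (2;(2,2))
  P={2,4,6}:  v_{2} + v_{4} + v_{6} = 0 ; sig = (3;())
  P={3,5,7}:  v_{3} + v_{5} + v_{7} = 0 ; sig = (3;())
  P={2,4,7}:  v_{2} + v_{4} + v_{7} = v_{0} ; sig = (3;(1))
  P={0,3,5}:  v_{0} + v_{3} + v_{5} = v_{2} + v_{4} ; sig = (3;(1,1))
  P={0,2,4,5}:  v_{0} + v_{2} + v_{4} + v_{5} = v_{1} ; sig = (4;(1))

Hence PRS(X_Σ) =
    |P|=2: 4 collections, coeffs (1), (1,1), (1,2), (2,2)
    |P|=3: 4 collections, coeffs (), (), (1), (1,1)
    |P|=4: 1 collection, coeffs (1)
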